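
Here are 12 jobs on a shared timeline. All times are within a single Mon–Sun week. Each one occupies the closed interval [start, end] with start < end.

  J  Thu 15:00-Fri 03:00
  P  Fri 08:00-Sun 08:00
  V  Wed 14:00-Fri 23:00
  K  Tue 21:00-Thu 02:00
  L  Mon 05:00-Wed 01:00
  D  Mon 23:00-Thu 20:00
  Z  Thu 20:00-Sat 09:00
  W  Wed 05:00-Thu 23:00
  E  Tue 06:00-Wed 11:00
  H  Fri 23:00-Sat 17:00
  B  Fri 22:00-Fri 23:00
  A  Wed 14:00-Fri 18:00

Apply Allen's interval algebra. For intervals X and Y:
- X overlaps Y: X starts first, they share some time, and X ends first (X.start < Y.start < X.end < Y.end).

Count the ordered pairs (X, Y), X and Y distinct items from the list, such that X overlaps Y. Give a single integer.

Checking all 132 ordered pairs for relation 'overlaps'; matching pairs in alphabetical order:
(A, P): A overlaps P ✓
(A, Z): A overlaps Z ✓
(D, A): D overlaps A ✓
(D, J): D overlaps J ✓
(D, V): D overlaps V ✓
(D, W): D overlaps W ✓
(E, K): E overlaps K ✓
(E, W): E overlaps W ✓
(J, Z): J overlaps Z ✓
(K, A): K overlaps A ✓
(K, V): K overlaps V ✓
(K, W): K overlaps W ✓
(L, D): L overlaps D ✓
(L, E): L overlaps E ✓
(L, K): L overlaps K ✓
(V, P): V overlaps P ✓
(V, Z): V overlaps Z ✓
(W, A): W overlaps A ✓
(W, J): W overlaps J ✓
(W, V): W overlaps V ✓
(W, Z): W overlaps Z ✓
(Z, H): Z overlaps H ✓
(Z, P): Z overlaps P ✓
Count: 23.

23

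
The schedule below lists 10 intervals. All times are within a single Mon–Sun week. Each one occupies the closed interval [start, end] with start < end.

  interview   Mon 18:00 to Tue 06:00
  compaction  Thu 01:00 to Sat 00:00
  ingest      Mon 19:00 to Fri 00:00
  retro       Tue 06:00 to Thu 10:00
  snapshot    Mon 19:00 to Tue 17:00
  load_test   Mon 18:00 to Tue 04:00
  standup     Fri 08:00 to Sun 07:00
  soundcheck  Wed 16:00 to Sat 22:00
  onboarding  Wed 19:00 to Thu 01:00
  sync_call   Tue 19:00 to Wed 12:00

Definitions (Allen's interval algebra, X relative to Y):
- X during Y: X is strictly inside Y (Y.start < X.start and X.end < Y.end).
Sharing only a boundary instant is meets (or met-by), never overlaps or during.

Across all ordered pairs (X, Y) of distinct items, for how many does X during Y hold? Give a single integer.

Checking all 90 ordered pairs for relation 'during'; matching pairs in alphabetical order:
(compaction, soundcheck): compaction during soundcheck ✓
(onboarding, ingest): onboarding during ingest ✓
(onboarding, retro): onboarding during retro ✓
(onboarding, soundcheck): onboarding during soundcheck ✓
(retro, ingest): retro during ingest ✓
(sync_call, ingest): sync_call during ingest ✓
(sync_call, retro): sync_call during retro ✓
Count: 7.

7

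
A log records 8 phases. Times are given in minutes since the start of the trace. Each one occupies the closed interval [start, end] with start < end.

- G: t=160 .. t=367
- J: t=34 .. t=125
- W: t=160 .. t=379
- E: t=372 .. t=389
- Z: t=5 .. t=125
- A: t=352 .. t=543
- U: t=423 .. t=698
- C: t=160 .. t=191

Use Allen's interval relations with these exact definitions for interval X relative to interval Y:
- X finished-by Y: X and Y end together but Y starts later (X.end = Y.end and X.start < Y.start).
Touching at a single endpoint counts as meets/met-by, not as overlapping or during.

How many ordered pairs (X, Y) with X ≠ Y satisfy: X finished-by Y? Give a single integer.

Checking all 56 ordered pairs for relation 'finished-by'; matching pairs in alphabetical order:
(Z, J): Z finished-by J ✓
Count: 1.

1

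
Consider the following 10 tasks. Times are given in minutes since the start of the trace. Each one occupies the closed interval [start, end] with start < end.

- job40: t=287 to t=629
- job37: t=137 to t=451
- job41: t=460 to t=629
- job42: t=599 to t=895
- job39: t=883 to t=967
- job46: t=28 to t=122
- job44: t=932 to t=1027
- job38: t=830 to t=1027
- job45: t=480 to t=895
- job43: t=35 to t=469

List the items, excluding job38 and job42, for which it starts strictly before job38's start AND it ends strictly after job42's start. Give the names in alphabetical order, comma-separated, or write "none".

job40, job41, job45

Conditions: its start is strictly before job38's start (X.start < t=830) AND its end is strictly after job42's start (X.end > t=599).
job37: start t=137 < t=830? ✓; end t=451 > t=599? ✗ → no.
job39: start t=883 < t=830? ✗; end t=967 > t=599? ✓ → no.
job40: start t=287 < t=830? ✓; end t=629 > t=599? ✓ → yes.
job41: start t=460 < t=830? ✓; end t=629 > t=599? ✓ → yes.
job43: start t=35 < t=830? ✓; end t=469 > t=599? ✗ → no.
job44: start t=932 < t=830? ✗; end t=1027 > t=599? ✓ → no.
job45: start t=480 < t=830? ✓; end t=895 > t=599? ✓ → yes.
job46: start t=28 < t=830? ✓; end t=122 > t=599? ✗ → no.
Result: job40, job41, job45.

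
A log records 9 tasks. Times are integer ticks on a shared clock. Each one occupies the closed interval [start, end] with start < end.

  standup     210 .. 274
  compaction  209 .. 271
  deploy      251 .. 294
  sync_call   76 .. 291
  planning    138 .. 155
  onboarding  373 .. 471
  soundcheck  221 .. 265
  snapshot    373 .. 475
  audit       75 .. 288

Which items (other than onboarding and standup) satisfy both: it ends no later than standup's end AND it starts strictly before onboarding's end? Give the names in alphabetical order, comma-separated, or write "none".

compaction, planning, soundcheck

Conditions: its end is no later than standup's end (X.end <= 274) AND its start is strictly before onboarding's end (X.start < 471).
audit: end 288 <= 274? ✗; start 75 < 471? ✓ → no.
compaction: end 271 <= 274? ✓; start 209 < 471? ✓ → yes.
deploy: end 294 <= 274? ✗; start 251 < 471? ✓ → no.
planning: end 155 <= 274? ✓; start 138 < 471? ✓ → yes.
snapshot: end 475 <= 274? ✗; start 373 < 471? ✓ → no.
soundcheck: end 265 <= 274? ✓; start 221 < 471? ✓ → yes.
sync_call: end 291 <= 274? ✗; start 76 < 471? ✓ → no.
Result: compaction, planning, soundcheck.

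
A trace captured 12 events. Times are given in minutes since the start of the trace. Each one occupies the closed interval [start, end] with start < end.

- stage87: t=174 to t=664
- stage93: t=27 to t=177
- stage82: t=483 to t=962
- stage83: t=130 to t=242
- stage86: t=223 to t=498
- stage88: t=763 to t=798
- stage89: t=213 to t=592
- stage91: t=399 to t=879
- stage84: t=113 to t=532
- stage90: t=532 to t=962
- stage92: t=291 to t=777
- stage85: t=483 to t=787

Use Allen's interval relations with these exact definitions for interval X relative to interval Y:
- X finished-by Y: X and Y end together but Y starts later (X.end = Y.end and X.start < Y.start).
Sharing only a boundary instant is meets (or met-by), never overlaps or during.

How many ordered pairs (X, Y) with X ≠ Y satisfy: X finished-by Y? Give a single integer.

1

Checking all 132 ordered pairs for relation 'finished-by'; matching pairs in alphabetical order:
(stage82, stage90): stage82 finished-by stage90 ✓
Count: 1.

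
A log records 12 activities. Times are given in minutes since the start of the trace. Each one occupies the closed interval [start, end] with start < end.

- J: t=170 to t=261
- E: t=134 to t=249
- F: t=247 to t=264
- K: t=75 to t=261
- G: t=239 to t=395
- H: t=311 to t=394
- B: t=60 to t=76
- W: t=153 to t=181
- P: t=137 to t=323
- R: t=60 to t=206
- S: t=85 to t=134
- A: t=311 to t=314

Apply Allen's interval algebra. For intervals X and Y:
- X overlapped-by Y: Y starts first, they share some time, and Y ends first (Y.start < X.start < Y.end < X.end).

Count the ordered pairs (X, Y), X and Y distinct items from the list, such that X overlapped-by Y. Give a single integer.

Checking all 132 ordered pairs for relation 'overlapped-by'; matching pairs in alphabetical order:
(E, R): E overlapped-by R ✓
(F, E): F overlapped-by E ✓
(F, J): F overlapped-by J ✓
(F, K): F overlapped-by K ✓
(G, E): G overlapped-by E ✓
(G, J): G overlapped-by J ✓
(G, K): G overlapped-by K ✓
(G, P): G overlapped-by P ✓
(H, P): H overlapped-by P ✓
(J, E): J overlapped-by E ✓
(J, R): J overlapped-by R ✓
(J, W): J overlapped-by W ✓
(K, B): K overlapped-by B ✓
(K, R): K overlapped-by R ✓
(P, E): P overlapped-by E ✓
(P, K): P overlapped-by K ✓
(P, R): P overlapped-by R ✓
Count: 17.

17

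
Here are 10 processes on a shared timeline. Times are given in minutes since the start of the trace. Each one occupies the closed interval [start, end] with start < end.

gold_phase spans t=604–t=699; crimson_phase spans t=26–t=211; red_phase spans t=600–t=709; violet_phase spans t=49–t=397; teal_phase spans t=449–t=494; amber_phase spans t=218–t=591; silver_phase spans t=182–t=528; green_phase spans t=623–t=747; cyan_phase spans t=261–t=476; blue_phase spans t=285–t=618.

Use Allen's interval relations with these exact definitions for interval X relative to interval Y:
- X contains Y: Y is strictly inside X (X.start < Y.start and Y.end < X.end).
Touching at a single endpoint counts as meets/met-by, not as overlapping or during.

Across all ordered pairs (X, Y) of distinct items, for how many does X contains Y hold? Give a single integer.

6

Checking all 90 ordered pairs for relation 'contains'; matching pairs in alphabetical order:
(amber_phase, cyan_phase): amber_phase contains cyan_phase ✓
(amber_phase, teal_phase): amber_phase contains teal_phase ✓
(blue_phase, teal_phase): blue_phase contains teal_phase ✓
(red_phase, gold_phase): red_phase contains gold_phase ✓
(silver_phase, cyan_phase): silver_phase contains cyan_phase ✓
(silver_phase, teal_phase): silver_phase contains teal_phase ✓
Count: 6.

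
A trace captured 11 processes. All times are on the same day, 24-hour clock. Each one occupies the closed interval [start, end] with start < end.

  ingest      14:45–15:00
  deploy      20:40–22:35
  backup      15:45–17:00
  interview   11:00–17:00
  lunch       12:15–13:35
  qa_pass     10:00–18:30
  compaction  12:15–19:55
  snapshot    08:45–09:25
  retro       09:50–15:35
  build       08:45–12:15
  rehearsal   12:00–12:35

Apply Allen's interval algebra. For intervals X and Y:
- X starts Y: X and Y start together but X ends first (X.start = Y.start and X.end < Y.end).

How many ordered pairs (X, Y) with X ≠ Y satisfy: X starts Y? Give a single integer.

Checking all 110 ordered pairs for relation 'starts'; matching pairs in alphabetical order:
(lunch, compaction): lunch starts compaction ✓
(snapshot, build): snapshot starts build ✓
Count: 2.

2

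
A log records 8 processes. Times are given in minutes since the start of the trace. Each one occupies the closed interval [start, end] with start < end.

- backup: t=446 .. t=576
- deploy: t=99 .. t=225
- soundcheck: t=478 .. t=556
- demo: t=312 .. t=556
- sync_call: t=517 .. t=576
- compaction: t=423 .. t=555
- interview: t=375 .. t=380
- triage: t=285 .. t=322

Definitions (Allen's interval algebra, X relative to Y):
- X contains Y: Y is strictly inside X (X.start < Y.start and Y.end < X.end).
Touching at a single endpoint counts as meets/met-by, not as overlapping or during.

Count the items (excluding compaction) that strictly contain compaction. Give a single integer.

Target compaction = [t=423, t=555].
backup [t=446, t=576] → overlapped-by → no.
demo [t=312, t=556] → contains → counts.
deploy [t=99, t=225] → before → no.
interview [t=375, t=380] → before → no.
soundcheck [t=478, t=556] → overlapped-by → no.
sync_call [t=517, t=576] → overlapped-by → no.
triage [t=285, t=322] → before → no.
Total: 1.

1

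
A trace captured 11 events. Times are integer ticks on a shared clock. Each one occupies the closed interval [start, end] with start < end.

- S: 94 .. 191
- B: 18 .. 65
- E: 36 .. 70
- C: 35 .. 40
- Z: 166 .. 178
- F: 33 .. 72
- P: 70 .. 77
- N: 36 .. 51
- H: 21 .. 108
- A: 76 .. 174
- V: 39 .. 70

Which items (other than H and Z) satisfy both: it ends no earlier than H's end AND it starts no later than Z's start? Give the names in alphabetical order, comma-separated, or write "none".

Conditions: its end is no earlier than H's end (X.end >= 108) AND its start is no later than Z's start (X.start <= 166).
A: end 174 >= 108? ✓; start 76 <= 166? ✓ → yes.
B: end 65 >= 108? ✗; start 18 <= 166? ✓ → no.
C: end 40 >= 108? ✗; start 35 <= 166? ✓ → no.
E: end 70 >= 108? ✗; start 36 <= 166? ✓ → no.
F: end 72 >= 108? ✗; start 33 <= 166? ✓ → no.
N: end 51 >= 108? ✗; start 36 <= 166? ✓ → no.
P: end 77 >= 108? ✗; start 70 <= 166? ✓ → no.
S: end 191 >= 108? ✓; start 94 <= 166? ✓ → yes.
V: end 70 >= 108? ✗; start 39 <= 166? ✓ → no.
Result: A, S.

A, S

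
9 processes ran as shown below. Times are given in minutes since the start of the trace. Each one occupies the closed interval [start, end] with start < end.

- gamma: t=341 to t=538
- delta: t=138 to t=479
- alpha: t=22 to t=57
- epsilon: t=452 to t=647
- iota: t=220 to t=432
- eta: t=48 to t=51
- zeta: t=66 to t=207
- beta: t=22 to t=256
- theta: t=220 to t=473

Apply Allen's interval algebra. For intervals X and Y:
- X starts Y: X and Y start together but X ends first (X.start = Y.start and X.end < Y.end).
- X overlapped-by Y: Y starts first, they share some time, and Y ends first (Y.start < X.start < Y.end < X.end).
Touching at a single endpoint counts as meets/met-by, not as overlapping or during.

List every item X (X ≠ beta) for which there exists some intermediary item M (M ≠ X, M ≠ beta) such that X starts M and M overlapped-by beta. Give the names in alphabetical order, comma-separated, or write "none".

Target beta = [t=22, t=256].
Intermediaries M with M overlapped-by beta: delta, iota, theta.
Via delta — items with X starts delta: none.
Via iota — items with X starts iota: none.
Via theta — items with X starts theta: iota.
Union: iota.

iota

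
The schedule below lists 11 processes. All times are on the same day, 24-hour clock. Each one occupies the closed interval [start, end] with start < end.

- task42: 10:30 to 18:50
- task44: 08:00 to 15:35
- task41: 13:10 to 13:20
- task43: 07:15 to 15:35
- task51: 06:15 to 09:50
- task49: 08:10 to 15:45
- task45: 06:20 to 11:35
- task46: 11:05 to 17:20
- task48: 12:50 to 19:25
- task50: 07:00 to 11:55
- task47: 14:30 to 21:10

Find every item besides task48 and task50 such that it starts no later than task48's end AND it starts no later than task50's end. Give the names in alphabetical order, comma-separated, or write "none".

Conditions: its start is no later than task48's end (X.start <= 19:25) AND its start is no later than task50's end (X.start <= 11:55).
task41: start 13:10 <= 19:25? ✓; start 13:10 <= 11:55? ✗ → no.
task42: start 10:30 <= 19:25? ✓; start 10:30 <= 11:55? ✓ → yes.
task43: start 07:15 <= 19:25? ✓; start 07:15 <= 11:55? ✓ → yes.
task44: start 08:00 <= 19:25? ✓; start 08:00 <= 11:55? ✓ → yes.
task45: start 06:20 <= 19:25? ✓; start 06:20 <= 11:55? ✓ → yes.
task46: start 11:05 <= 19:25? ✓; start 11:05 <= 11:55? ✓ → yes.
task47: start 14:30 <= 19:25? ✓; start 14:30 <= 11:55? ✗ → no.
task49: start 08:10 <= 19:25? ✓; start 08:10 <= 11:55? ✓ → yes.
task51: start 06:15 <= 19:25? ✓; start 06:15 <= 11:55? ✓ → yes.
Result: task42, task43, task44, task45, task46, task49, task51.

task42, task43, task44, task45, task46, task49, task51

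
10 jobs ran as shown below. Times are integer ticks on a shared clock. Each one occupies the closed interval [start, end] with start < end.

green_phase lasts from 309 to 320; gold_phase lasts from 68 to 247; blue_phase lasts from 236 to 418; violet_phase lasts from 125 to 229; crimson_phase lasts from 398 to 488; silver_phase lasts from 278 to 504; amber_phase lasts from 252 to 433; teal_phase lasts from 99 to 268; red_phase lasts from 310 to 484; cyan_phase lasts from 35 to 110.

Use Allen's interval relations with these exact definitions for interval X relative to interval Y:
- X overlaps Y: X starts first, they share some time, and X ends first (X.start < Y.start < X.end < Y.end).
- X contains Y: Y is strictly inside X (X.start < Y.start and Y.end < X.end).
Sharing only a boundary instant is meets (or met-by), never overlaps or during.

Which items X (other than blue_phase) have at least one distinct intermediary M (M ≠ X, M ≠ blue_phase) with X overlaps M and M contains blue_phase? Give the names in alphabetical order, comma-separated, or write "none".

Target blue_phase = [236, 418].
Intermediaries M with M contains blue_phase: none.
Union: none.

none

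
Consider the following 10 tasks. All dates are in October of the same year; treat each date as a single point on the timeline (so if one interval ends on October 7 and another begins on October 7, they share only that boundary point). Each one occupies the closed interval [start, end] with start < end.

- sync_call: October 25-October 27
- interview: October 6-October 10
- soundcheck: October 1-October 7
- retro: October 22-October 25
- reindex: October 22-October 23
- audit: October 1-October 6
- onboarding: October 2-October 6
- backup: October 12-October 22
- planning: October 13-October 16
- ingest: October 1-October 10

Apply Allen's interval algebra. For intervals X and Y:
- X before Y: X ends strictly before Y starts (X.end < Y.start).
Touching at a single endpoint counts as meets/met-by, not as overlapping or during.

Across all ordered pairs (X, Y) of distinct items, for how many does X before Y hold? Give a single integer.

Checking all 90 ordered pairs for relation 'before'; matching pairs in alphabetical order:
(audit, backup): audit before backup ✓
(audit, planning): audit before planning ✓
(audit, reindex): audit before reindex ✓
(audit, retro): audit before retro ✓
(audit, sync_call): audit before sync_call ✓
(backup, sync_call): backup before sync_call ✓
(ingest, backup): ingest before backup ✓
(ingest, planning): ingest before planning ✓
(ingest, reindex): ingest before reindex ✓
(ingest, retro): ingest before retro ✓
(ingest, sync_call): ingest before sync_call ✓
(interview, backup): interview before backup ✓
(interview, planning): interview before planning ✓
(interview, reindex): interview before reindex ✓
(interview, retro): interview before retro ✓
(interview, sync_call): interview before sync_call ✓
(onboarding, backup): onboarding before backup ✓
(onboarding, planning): onboarding before planning ✓
(onboarding, reindex): onboarding before reindex ✓
(onboarding, retro): onboarding before retro ✓
(onboarding, sync_call): onboarding before sync_call ✓
(planning, reindex): planning before reindex ✓
(planning, retro): planning before retro ✓
(planning, sync_call): planning before sync_call ✓
... plus 6 further pairs not listed.
Count: 30.

30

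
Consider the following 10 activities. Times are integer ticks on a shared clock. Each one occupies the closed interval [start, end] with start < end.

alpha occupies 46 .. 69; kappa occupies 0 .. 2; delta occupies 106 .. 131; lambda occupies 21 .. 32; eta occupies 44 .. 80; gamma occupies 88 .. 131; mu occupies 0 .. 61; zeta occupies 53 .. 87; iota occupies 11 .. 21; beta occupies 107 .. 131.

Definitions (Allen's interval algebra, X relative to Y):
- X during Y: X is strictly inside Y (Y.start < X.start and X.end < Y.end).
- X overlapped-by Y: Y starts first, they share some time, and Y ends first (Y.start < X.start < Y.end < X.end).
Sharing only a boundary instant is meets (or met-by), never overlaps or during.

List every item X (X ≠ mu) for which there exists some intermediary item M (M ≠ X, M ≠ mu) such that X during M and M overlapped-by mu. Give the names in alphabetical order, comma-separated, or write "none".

Target mu = [0, 61].
Intermediaries M with M overlapped-by mu: alpha, eta, zeta.
Via alpha — items with X during alpha: none.
Via eta — items with X during eta: alpha.
Via zeta — items with X during zeta: none.
Union: alpha.

alpha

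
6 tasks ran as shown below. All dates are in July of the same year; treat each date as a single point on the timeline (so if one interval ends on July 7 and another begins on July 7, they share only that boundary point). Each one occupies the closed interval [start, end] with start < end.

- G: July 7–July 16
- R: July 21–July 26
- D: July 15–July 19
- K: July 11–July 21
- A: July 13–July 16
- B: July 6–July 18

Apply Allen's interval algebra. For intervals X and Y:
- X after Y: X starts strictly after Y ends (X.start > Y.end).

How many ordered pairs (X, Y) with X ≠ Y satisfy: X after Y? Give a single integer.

Checking all 30 ordered pairs for relation 'after'; matching pairs in alphabetical order:
(R, A): R after A ✓
(R, B): R after B ✓
(R, D): R after D ✓
(R, G): R after G ✓
Count: 4.

4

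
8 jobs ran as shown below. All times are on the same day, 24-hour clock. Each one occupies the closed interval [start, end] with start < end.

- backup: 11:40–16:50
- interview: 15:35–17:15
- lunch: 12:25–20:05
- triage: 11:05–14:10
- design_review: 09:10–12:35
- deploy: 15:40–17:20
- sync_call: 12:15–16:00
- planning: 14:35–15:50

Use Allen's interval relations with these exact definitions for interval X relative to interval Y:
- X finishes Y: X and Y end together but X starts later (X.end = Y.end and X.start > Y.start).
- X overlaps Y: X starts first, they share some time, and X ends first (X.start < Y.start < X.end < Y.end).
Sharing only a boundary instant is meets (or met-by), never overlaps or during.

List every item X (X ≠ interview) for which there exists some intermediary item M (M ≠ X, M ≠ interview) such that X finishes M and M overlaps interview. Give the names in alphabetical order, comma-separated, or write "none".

Target interview = [15:35, 17:15].
Intermediaries M with M overlaps interview: backup, planning, sync_call.
Via backup — items with X finishes backup: none.
Via planning — items with X finishes planning: none.
Via sync_call — items with X finishes sync_call: none.
Union: none.

none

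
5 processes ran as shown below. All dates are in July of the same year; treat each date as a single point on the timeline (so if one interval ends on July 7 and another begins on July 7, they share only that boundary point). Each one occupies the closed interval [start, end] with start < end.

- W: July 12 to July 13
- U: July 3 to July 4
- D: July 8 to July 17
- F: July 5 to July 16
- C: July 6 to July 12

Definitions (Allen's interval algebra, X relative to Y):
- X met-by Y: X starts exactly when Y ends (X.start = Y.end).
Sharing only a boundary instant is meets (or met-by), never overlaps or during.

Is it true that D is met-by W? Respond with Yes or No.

No

D = [July 8, July 17], W = [July 12, July 13].
Actual relation of D to W: contains.
Asked whether 'met-by' holds → No.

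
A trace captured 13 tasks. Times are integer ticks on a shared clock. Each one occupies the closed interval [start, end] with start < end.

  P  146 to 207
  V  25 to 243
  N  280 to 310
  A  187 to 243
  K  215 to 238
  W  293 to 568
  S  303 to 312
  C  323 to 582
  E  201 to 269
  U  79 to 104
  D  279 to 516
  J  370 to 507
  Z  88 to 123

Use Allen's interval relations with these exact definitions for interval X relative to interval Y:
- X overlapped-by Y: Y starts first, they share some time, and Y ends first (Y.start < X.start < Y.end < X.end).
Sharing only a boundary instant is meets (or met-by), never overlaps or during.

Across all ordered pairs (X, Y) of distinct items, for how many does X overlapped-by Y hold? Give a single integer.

Checking all 156 ordered pairs for relation 'overlapped-by'; matching pairs in alphabetical order:
(A, P): A overlapped-by P ✓
(C, D): C overlapped-by D ✓
(C, W): C overlapped-by W ✓
(E, A): E overlapped-by A ✓
(E, P): E overlapped-by P ✓
(E, V): E overlapped-by V ✓
(S, N): S overlapped-by N ✓
(W, D): W overlapped-by D ✓
(W, N): W overlapped-by N ✓
(Z, U): Z overlapped-by U ✓
Count: 10.

10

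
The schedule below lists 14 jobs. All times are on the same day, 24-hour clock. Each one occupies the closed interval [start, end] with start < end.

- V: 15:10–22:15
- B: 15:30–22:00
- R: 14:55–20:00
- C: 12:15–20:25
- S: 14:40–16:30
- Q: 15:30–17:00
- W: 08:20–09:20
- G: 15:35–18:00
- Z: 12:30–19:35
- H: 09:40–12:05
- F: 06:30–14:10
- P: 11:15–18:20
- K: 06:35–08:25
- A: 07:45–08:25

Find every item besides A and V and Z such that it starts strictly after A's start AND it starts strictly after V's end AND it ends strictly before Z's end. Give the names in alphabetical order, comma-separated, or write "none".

none

Conditions: its start is strictly after A's start (X.start > 07:45) AND its start is strictly after V's end (X.start > 22:15) AND its end is strictly before Z's end (X.end < 19:35).
B: start 15:30 > 07:45? ✓; start 15:30 > 22:15? ✗; end 22:00 < 19:35? ✗ → no.
C: start 12:15 > 07:45? ✓; start 12:15 > 22:15? ✗; end 20:25 < 19:35? ✗ → no.
F: start 06:30 > 07:45? ✗; start 06:30 > 22:15? ✗; end 14:10 < 19:35? ✓ → no.
G: start 15:35 > 07:45? ✓; start 15:35 > 22:15? ✗; end 18:00 < 19:35? ✓ → no.
H: start 09:40 > 07:45? ✓; start 09:40 > 22:15? ✗; end 12:05 < 19:35? ✓ → no.
K: start 06:35 > 07:45? ✗; start 06:35 > 22:15? ✗; end 08:25 < 19:35? ✓ → no.
P: start 11:15 > 07:45? ✓; start 11:15 > 22:15? ✗; end 18:20 < 19:35? ✓ → no.
Q: start 15:30 > 07:45? ✓; start 15:30 > 22:15? ✗; end 17:00 < 19:35? ✓ → no.
R: start 14:55 > 07:45? ✓; start 14:55 > 22:15? ✗; end 20:00 < 19:35? ✗ → no.
S: start 14:40 > 07:45? ✓; start 14:40 > 22:15? ✗; end 16:30 < 19:35? ✓ → no.
W: start 08:20 > 07:45? ✓; start 08:20 > 22:15? ✗; end 09:20 < 19:35? ✓ → no.
Result: none.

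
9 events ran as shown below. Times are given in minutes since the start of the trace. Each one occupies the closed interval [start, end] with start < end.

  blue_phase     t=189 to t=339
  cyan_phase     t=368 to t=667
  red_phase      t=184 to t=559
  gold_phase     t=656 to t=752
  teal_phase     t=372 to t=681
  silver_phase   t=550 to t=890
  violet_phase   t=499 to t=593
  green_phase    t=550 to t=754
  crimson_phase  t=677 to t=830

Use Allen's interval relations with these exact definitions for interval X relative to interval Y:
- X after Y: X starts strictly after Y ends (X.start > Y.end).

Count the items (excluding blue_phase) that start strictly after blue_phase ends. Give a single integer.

7

Target blue_phase = [t=189, t=339].
crimson_phase [t=677, t=830] → after → counts.
cyan_phase [t=368, t=667] → after → counts.
gold_phase [t=656, t=752] → after → counts.
green_phase [t=550, t=754] → after → counts.
red_phase [t=184, t=559] → contains → no.
silver_phase [t=550, t=890] → after → counts.
teal_phase [t=372, t=681] → after → counts.
violet_phase [t=499, t=593] → after → counts.
Total: 7.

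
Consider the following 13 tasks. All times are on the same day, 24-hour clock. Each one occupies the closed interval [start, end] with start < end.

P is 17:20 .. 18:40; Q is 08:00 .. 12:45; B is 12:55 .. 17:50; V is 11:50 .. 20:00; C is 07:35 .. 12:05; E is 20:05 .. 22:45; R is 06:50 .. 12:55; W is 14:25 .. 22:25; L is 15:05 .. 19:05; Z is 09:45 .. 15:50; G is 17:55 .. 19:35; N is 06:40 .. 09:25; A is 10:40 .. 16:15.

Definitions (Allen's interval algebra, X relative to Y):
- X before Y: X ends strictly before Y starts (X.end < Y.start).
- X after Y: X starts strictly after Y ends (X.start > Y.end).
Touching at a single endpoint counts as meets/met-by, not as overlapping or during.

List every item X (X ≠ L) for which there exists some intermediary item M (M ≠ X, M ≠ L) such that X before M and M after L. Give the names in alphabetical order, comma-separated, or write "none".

A, B, C, G, N, P, Q, R, V, Z

Target L = [15:05, 19:05].
Intermediaries M with M after L: E.
Via E — items with X before E: A, B, C, G, N, P, Q, R, V, Z.
Union: A, B, C, G, N, P, Q, R, V, Z.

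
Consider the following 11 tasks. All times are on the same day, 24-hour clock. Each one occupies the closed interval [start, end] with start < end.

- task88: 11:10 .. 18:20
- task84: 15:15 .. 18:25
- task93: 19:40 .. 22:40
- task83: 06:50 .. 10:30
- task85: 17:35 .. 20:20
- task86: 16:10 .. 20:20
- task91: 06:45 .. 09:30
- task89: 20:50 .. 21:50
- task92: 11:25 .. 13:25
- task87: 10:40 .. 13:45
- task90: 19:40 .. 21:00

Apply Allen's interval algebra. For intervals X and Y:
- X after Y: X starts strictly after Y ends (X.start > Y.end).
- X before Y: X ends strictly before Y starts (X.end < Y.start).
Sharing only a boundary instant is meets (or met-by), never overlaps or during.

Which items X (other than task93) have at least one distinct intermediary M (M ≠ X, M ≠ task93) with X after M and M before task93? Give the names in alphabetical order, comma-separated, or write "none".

Target task93 = [19:40, 22:40].
Intermediaries M with M before task93: task83, task84, task87, task88, task91, task92.
Via task83 — items with X after task83: task84, task85, task86, task87, task88, task89, task90, task92.
Via task84 — items with X after task84: task89, task90.
Via task87 — items with X after task87: task84, task85, task86, task89, task90.
Via task88 — items with X after task88: task89, task90.
Via task91 — items with X after task91: task84, task85, task86, task87, task88, task89, task90, task92.
Via task92 — items with X after task92: task84, task85, task86, task89, task90.
Union: task84, task85, task86, task87, task88, task89, task90, task92.

task84, task85, task86, task87, task88, task89, task90, task92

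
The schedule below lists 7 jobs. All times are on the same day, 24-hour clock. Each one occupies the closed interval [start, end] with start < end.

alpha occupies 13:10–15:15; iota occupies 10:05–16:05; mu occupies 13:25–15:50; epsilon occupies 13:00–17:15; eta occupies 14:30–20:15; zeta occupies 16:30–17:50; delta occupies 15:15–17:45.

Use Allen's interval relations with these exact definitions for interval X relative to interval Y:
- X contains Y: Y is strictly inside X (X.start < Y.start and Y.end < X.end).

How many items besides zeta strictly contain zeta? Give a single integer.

1

Target zeta = [16:30, 17:50].
alpha [13:10, 15:15] → before → no.
delta [15:15, 17:45] → overlaps → no.
epsilon [13:00, 17:15] → overlaps → no.
eta [14:30, 20:15] → contains → counts.
iota [10:05, 16:05] → before → no.
mu [13:25, 15:50] → before → no.
Total: 1.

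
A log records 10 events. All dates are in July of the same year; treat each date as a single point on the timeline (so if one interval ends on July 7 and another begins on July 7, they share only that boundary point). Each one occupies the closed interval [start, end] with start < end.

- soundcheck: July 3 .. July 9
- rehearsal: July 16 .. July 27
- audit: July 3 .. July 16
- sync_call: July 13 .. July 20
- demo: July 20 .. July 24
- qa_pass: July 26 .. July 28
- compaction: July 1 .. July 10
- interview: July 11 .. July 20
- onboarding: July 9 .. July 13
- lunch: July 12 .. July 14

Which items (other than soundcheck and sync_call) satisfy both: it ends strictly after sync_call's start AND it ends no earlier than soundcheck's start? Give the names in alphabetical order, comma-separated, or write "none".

Conditions: its end is strictly after sync_call's start (X.end > July 13) AND its end is no earlier than soundcheck's start (X.end >= July 3).
audit: end July 16 > July 13? ✓; end July 16 >= July 3? ✓ → yes.
compaction: end July 10 > July 13? ✗; end July 10 >= July 3? ✓ → no.
demo: end July 24 > July 13? ✓; end July 24 >= July 3? ✓ → yes.
interview: end July 20 > July 13? ✓; end July 20 >= July 3? ✓ → yes.
lunch: end July 14 > July 13? ✓; end July 14 >= July 3? ✓ → yes.
onboarding: end July 13 > July 13? ✗; end July 13 >= July 3? ✓ → no.
qa_pass: end July 28 > July 13? ✓; end July 28 >= July 3? ✓ → yes.
rehearsal: end July 27 > July 13? ✓; end July 27 >= July 3? ✓ → yes.
Result: audit, demo, interview, lunch, qa_pass, rehearsal.

audit, demo, interview, lunch, qa_pass, rehearsal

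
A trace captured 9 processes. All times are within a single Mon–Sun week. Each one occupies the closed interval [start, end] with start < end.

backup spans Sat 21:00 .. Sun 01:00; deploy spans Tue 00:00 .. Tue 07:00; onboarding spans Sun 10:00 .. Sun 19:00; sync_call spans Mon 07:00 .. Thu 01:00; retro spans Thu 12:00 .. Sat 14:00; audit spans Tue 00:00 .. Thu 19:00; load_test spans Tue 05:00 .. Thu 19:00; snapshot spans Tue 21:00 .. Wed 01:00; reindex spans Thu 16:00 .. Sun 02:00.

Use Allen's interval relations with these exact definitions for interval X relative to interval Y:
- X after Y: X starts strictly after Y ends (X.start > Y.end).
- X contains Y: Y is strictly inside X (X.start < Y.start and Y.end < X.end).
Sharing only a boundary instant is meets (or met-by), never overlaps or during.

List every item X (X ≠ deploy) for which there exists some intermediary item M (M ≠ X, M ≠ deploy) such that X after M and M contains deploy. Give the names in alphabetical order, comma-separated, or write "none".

backup, onboarding, reindex, retro

Target deploy = [Tue 00:00, Tue 07:00].
Intermediaries M with M contains deploy: sync_call.
Via sync_call — items with X after sync_call: backup, onboarding, reindex, retro.
Union: backup, onboarding, reindex, retro.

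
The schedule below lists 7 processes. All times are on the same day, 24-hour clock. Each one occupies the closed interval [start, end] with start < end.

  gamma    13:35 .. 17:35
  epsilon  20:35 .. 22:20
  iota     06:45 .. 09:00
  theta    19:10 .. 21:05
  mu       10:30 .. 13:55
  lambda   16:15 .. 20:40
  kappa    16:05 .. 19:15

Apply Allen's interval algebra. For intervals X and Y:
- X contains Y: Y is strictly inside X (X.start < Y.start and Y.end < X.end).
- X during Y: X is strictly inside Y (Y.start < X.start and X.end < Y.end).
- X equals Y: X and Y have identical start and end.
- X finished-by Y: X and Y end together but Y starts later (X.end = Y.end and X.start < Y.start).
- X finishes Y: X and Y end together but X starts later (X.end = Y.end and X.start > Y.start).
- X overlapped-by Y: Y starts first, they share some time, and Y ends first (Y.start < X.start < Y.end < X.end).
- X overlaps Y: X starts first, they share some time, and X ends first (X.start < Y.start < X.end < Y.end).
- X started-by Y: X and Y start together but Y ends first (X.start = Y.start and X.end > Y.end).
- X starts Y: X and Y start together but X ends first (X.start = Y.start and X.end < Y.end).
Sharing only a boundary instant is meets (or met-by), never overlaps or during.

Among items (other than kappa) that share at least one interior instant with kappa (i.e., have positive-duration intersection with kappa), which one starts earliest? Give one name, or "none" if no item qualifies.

gamma

Target kappa = [16:05, 19:15].
epsilon [20:35, 22:20] → after → excluded.
gamma [13:35, 17:35] → overlaps → candidate.
iota [06:45, 09:00] → before → excluded.
lambda [16:15, 20:40] → overlapped-by → candidate.
mu [10:30, 13:55] → before → excluded.
theta [19:10, 21:05] → overlapped-by → candidate.
Among candidates, earliest start is 13:35 → gamma.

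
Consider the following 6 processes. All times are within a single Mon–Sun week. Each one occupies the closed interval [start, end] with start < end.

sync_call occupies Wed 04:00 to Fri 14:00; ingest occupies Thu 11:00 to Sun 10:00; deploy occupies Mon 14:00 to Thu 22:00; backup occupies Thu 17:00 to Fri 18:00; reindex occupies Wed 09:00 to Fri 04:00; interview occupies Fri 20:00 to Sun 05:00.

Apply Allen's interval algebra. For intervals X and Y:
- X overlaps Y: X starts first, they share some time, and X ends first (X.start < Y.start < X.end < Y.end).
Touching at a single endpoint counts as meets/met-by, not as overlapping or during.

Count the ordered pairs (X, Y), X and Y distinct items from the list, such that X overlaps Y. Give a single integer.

Checking all 30 ordered pairs for relation 'overlaps'; matching pairs in alphabetical order:
(deploy, backup): deploy overlaps backup ✓
(deploy, ingest): deploy overlaps ingest ✓
(deploy, reindex): deploy overlaps reindex ✓
(deploy, sync_call): deploy overlaps sync_call ✓
(reindex, backup): reindex overlaps backup ✓
(reindex, ingest): reindex overlaps ingest ✓
(sync_call, backup): sync_call overlaps backup ✓
(sync_call, ingest): sync_call overlaps ingest ✓
Count: 8.

8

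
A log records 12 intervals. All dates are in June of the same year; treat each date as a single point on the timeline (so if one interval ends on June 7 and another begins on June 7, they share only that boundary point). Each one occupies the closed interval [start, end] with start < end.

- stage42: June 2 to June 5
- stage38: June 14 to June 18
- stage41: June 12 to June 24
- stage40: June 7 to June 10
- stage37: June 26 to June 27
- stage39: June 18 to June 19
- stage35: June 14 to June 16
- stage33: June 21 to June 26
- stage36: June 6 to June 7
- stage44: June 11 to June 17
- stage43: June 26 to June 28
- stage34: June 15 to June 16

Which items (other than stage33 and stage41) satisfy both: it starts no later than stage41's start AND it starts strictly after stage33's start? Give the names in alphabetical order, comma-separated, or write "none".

Conditions: its start is no later than stage41's start (X.start <= June 12) AND its start is strictly after stage33's start (X.start > June 21).
stage34: start June 15 <= June 12? ✗; start June 15 > June 21? ✗ → no.
stage35: start June 14 <= June 12? ✗; start June 14 > June 21? ✗ → no.
stage36: start June 6 <= June 12? ✓; start June 6 > June 21? ✗ → no.
stage37: start June 26 <= June 12? ✗; start June 26 > June 21? ✓ → no.
stage38: start June 14 <= June 12? ✗; start June 14 > June 21? ✗ → no.
stage39: start June 18 <= June 12? ✗; start June 18 > June 21? ✗ → no.
stage40: start June 7 <= June 12? ✓; start June 7 > June 21? ✗ → no.
stage42: start June 2 <= June 12? ✓; start June 2 > June 21? ✗ → no.
stage43: start June 26 <= June 12? ✗; start June 26 > June 21? ✓ → no.
stage44: start June 11 <= June 12? ✓; start June 11 > June 21? ✗ → no.
Result: none.

none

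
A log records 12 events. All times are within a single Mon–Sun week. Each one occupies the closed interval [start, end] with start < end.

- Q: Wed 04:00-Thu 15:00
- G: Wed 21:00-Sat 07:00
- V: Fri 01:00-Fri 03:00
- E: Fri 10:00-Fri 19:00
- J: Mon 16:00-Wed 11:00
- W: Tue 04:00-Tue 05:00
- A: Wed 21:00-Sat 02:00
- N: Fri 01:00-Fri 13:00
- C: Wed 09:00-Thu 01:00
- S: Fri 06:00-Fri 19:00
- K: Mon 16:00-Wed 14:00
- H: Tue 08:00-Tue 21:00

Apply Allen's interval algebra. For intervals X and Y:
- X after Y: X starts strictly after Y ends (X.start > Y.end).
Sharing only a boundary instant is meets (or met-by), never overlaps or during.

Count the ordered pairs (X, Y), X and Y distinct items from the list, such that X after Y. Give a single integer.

39

Checking all 132 ordered pairs for relation 'after'; matching pairs in alphabetical order:
(A, H): A after H ✓
(A, J): A after J ✓
(A, K): A after K ✓
(A, W): A after W ✓
(C, H): C after H ✓
(C, W): C after W ✓
(E, C): E after C ✓
(E, H): E after H ✓
(E, J): E after J ✓
(E, K): E after K ✓
(E, Q): E after Q ✓
(E, V): E after V ✓
(E, W): E after W ✓
(G, H): G after H ✓
(G, J): G after J ✓
(G, K): G after K ✓
(G, W): G after W ✓
(H, W): H after W ✓
(N, C): N after C ✓
(N, H): N after H ✓
(N, J): N after J ✓
(N, K): N after K ✓
(N, Q): N after Q ✓
(N, W): N after W ✓
... plus 15 further pairs not listed.
Count: 39.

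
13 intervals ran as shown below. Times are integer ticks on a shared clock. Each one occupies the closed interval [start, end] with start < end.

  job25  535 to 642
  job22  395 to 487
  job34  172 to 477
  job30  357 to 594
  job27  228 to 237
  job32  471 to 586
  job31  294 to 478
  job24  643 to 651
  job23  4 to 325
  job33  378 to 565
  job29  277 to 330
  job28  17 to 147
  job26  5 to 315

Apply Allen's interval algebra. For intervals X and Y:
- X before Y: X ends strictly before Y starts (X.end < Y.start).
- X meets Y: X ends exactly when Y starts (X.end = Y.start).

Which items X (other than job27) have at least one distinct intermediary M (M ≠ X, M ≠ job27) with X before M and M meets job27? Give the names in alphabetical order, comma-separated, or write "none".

none

Target job27 = [228, 237].
Intermediaries M with M meets job27: none.
Union: none.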